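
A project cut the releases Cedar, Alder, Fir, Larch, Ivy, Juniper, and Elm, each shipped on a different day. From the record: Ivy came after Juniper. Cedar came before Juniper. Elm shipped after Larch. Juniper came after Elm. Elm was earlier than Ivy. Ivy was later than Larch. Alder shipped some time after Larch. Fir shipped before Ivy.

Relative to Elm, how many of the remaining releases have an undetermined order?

3

Forced before Elm: Larch; forced after Elm: Ivy and Juniper.
That leaves Alder, Cedar, and Fir with no forced order relative to Elm — 3.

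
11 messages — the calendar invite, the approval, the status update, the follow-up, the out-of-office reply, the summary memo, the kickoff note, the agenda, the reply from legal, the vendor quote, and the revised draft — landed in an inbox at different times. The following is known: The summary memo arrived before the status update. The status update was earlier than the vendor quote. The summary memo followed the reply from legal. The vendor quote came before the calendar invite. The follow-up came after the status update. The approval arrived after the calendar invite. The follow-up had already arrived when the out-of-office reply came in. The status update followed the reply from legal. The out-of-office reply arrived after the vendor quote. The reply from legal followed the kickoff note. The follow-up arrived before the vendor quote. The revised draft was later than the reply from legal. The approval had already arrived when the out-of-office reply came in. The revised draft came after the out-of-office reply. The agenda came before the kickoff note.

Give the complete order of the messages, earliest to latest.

The constraints fix every adjacent pair, so only one ordering works:
the agenda → the kickoff note → the reply from legal → the summary memo → the status update → the follow-up → the vendor quote → the calendar invite → the approval → the out-of-office reply → the revised draft.

the agenda, the kickoff note, the reply from legal, the summary memo, the status update, the follow-up, the vendor quote, the calendar invite, the approval, the out-of-office reply, the revised draft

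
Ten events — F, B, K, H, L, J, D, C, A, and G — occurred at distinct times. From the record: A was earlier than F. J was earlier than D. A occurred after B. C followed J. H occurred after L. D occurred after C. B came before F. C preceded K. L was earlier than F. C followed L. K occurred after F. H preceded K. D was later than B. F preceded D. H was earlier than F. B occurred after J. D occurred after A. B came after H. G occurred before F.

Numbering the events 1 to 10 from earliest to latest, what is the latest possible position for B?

B must come before A, D, F, and K — 4 events forced after it.
Everything else can be placed before B in some valid order, so B can sit as late as position 10 − 4 = 6.

6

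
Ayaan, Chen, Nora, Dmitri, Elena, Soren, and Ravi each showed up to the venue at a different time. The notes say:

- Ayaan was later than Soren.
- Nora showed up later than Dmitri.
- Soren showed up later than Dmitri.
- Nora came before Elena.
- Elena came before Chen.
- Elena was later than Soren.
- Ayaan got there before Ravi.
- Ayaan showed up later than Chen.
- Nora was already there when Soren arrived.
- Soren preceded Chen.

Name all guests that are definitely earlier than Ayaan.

Chen, Dmitri, Elena, Nora, Soren

Directly stated before Ayaan: Chen and Soren.
Dmitri reaches Ayaan via Dmitri → Soren → Ayaan.
Elena reaches Ayaan via Elena → Chen → Ayaan.
Nora reaches Ayaan via Nora → Soren → Ayaan.
No chain forces Ravi ahead of Ayaan.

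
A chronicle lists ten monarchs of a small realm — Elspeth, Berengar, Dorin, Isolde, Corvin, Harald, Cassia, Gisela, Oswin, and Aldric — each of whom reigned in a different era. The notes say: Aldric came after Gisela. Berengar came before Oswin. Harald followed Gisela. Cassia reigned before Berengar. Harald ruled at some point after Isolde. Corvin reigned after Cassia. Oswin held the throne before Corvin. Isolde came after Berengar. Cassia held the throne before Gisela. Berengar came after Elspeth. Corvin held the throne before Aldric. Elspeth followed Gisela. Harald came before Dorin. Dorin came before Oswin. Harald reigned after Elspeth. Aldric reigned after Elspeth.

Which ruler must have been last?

Aldric

Every other ruler has a chain of constraints placing them before Aldric, so Aldric is last.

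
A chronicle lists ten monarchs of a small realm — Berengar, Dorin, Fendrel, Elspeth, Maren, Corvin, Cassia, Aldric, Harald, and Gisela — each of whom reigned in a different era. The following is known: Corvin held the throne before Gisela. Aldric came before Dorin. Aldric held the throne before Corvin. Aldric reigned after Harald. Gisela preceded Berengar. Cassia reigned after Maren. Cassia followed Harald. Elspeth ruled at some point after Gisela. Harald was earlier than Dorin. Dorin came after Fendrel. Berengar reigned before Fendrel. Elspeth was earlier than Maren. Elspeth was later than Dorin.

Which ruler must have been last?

Every other ruler has a chain of constraints placing them before Cassia, so Cassia is last.

Cassia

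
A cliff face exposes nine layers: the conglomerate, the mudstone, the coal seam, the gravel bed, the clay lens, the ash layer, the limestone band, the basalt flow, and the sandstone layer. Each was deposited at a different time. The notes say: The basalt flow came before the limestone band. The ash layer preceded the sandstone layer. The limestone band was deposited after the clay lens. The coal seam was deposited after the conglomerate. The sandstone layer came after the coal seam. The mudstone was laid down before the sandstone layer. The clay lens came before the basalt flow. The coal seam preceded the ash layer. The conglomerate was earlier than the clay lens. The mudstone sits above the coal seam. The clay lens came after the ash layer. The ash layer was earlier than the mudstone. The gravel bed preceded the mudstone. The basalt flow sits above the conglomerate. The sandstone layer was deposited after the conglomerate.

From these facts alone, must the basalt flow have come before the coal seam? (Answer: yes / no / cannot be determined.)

no

Tracing the constraints gives the coal seam → the ash layer → the clay lens → the basalt flow, so the coal seam must come before the basalt flow.
That means the basalt flow cannot be before the coal seam.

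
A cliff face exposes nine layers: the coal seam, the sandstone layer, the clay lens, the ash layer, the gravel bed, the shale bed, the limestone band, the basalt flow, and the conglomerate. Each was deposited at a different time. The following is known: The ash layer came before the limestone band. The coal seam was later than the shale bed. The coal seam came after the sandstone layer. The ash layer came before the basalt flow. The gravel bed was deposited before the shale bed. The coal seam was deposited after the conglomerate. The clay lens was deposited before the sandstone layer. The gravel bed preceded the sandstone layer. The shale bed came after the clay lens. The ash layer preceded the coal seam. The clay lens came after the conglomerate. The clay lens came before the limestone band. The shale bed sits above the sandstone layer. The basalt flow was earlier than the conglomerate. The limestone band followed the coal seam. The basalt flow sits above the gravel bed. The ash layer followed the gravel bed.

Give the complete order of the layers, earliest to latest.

The constraints fix every adjacent pair, so only one ordering works:
the gravel bed → the ash layer → the basalt flow → the conglomerate → the clay lens → the sandstone layer → the shale bed → the coal seam → the limestone band.

the gravel bed, the ash layer, the basalt flow, the conglomerate, the clay lens, the sandstone layer, the shale bed, the coal seam, the limestone band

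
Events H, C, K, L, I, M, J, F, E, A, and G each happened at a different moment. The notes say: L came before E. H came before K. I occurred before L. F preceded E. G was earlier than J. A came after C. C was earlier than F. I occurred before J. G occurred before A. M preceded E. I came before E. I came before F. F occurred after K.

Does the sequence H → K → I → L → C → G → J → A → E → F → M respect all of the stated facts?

no

The constraints require F before E, but in the proposed sequence E appears ahead of F. That one violation is enough.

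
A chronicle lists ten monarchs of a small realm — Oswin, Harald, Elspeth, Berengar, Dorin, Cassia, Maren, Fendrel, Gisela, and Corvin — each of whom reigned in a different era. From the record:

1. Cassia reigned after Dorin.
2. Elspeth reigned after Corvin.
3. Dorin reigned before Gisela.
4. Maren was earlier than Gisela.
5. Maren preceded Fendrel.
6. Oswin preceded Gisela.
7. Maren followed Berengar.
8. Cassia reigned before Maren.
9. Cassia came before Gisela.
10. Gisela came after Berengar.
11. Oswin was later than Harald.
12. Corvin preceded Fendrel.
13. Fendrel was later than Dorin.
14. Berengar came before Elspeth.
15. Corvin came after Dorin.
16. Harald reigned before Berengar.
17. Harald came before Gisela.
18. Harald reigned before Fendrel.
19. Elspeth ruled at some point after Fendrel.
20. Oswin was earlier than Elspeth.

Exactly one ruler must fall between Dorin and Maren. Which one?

Cassia

Tracing the constraints gives Dorin → Cassia → Maren, so Cassia sits after Dorin and before Maren.
No other ruler is forced both after Dorin and before Maren.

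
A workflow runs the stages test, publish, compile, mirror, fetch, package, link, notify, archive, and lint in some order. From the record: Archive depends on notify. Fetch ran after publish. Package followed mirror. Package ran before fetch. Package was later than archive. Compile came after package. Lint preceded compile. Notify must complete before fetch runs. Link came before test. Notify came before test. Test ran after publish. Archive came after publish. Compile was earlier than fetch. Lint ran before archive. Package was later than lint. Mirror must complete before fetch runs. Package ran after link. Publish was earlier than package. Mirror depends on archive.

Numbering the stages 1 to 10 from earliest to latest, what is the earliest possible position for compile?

8

Archive, link, lint, mirror, notify, package, and publish must all come before compile — 7 forced predecessors.
Nothing else is forced ahead of compile, so its earliest slot is position 7 + 1 = 8.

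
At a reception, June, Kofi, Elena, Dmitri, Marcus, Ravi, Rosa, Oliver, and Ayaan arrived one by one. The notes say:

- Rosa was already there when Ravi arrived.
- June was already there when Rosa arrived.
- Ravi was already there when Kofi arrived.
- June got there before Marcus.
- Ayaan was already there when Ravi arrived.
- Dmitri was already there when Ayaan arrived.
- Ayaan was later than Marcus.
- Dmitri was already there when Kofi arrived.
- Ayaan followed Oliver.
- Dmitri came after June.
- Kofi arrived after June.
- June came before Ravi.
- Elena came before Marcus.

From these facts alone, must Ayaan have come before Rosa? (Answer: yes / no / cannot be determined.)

No chain of stated constraints runs from Ayaan to Rosa, and none runs from Rosa to Ayaan either.
So the relative order of Ayaan and Rosa is not fixed by the given facts.

cannot be determined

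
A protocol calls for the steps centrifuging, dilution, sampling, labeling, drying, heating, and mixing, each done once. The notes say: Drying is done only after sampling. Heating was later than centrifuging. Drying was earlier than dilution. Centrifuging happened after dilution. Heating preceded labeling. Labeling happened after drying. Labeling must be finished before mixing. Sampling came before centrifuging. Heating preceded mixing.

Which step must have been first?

sampling

Sampling has a chain of constraints placing it before every other step, so sampling must be first.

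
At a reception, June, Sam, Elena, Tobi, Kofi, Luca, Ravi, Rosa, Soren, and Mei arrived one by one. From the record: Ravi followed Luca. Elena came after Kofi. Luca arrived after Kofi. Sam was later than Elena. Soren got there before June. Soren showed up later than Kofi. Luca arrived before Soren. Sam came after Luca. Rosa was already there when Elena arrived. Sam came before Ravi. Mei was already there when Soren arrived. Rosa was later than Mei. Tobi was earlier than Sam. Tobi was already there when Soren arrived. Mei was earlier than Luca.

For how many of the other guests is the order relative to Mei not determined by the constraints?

Forced after Mei: Elena, June, Luca, Ravi, Rosa, Sam, and Soren.
That leaves Kofi and Tobi with no forced order relative to Mei — 2.

2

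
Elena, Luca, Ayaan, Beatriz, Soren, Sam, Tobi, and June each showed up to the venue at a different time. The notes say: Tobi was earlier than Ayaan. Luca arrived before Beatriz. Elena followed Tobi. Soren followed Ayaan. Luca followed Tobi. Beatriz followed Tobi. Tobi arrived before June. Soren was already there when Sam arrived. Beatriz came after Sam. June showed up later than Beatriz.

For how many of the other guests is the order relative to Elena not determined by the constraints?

6

Forced before Elena: Tobi.
That leaves Ayaan, Beatriz, June, Luca, Sam, and Soren with no forced order relative to Elena — 6.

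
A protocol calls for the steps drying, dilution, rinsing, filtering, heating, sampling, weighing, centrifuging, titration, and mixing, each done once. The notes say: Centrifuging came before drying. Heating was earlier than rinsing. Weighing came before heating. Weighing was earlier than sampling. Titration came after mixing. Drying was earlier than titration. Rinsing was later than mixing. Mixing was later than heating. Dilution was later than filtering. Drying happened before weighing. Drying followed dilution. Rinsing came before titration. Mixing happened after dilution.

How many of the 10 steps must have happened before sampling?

5

Directly stated before sampling: weighing.
Centrifuging reaches sampling via centrifuging → drying → weighing → sampling.
Dilution reaches sampling via dilution → drying → weighing → sampling.
Drying reaches sampling via drying → weighing → sampling.
Likewise filtering reaches sampling by chaining the stated constraints.
No chain forces titration (or any of the others) ahead of sampling.
That's centrifuging, dilution, drying, filtering, and weighing — 5 in all.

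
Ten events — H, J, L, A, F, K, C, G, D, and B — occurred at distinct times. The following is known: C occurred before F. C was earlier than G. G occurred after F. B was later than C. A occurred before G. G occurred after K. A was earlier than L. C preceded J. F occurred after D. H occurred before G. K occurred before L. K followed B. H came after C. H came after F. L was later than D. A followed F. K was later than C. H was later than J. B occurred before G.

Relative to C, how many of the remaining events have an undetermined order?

1

Forced after C: A, B, F, G, H, J, K, and L.
That leaves D with no forced order relative to C — 1.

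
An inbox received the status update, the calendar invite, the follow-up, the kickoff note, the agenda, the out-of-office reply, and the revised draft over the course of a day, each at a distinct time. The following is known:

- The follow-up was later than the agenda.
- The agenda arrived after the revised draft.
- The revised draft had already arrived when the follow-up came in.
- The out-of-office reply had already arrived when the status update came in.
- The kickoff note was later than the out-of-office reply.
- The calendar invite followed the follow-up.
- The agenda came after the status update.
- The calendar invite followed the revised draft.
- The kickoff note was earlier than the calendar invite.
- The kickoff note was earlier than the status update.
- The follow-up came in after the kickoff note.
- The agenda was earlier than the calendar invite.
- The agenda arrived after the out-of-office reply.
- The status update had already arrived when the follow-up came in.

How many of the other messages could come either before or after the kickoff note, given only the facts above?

Forced before the kickoff note: the out-of-office reply; forced after the kickoff note: the agenda, the calendar invite, the follow-up, and the status update.
That leaves the revised draft with no forced order relative to the kickoff note — 1.

1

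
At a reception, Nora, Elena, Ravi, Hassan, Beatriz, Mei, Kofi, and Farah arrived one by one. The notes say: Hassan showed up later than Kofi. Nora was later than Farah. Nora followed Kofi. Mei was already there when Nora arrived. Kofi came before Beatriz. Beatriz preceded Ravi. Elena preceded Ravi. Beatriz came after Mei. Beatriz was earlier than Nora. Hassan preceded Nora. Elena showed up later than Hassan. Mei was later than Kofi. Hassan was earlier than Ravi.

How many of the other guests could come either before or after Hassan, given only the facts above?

Forced before Hassan: Kofi; forced after Hassan: Elena, Nora, and Ravi.
That leaves Beatriz, Farah, and Mei with no forced order relative to Hassan — 3.

3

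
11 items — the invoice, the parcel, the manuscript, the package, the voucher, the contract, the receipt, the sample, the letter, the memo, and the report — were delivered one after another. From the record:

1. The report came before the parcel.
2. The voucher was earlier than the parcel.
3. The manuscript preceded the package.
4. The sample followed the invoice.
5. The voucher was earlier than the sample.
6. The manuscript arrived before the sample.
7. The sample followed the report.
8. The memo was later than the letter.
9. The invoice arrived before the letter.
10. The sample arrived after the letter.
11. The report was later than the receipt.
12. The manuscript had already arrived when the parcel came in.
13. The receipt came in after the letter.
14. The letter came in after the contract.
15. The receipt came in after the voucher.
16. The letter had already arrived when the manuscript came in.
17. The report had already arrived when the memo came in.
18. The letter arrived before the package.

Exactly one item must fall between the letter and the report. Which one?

Tracing the constraints gives the letter → the receipt → the report, so the receipt sits after the letter and before the report.
No other item is forced both after the letter and before the report.

the receipt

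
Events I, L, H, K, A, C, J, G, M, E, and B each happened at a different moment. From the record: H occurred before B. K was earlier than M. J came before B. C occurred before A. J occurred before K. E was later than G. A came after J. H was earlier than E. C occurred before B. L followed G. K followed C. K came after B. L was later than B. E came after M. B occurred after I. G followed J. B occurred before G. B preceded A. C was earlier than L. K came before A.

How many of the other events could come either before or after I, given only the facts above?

Forced after I: A, B, E, G, K, L, and M.
That leaves C, H, and J with no forced order relative to I — 3.

3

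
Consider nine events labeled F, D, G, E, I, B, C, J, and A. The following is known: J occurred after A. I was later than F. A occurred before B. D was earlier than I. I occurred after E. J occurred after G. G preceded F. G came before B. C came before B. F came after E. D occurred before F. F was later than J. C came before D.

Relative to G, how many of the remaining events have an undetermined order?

Forced after G: B, F, I, and J.
That leaves A, C, D, and E with no forced order relative to G — 4.

4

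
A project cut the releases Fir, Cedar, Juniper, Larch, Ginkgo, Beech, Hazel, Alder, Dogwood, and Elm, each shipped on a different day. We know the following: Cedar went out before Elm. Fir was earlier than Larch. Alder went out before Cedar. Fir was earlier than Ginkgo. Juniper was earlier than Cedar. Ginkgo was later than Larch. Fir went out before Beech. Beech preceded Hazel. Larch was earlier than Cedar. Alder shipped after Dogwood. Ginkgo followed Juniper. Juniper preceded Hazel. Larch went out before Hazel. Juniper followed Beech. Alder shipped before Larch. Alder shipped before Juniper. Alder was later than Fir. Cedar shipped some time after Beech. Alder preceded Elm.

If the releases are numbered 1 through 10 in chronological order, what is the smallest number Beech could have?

Fir must come before Beech — 1 forced predecessor.
Nothing else is forced ahead of Beech, so its earliest slot is position 1 + 1 = 2.

2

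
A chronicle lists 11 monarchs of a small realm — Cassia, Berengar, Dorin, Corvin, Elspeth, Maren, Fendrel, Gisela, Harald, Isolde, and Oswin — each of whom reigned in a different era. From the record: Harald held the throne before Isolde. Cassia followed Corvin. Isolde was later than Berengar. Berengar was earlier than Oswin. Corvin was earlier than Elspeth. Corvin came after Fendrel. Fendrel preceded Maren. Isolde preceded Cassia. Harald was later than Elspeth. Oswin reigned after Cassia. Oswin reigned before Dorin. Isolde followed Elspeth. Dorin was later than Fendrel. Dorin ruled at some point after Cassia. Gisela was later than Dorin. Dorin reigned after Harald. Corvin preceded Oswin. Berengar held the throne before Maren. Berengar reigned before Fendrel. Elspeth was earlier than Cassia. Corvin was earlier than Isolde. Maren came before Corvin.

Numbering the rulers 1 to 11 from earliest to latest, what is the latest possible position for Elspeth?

Elspeth must come before Cassia, Dorin, Gisela, Harald, Isolde, and Oswin — 6 rulers forced after them.
Everything else can be placed before Elspeth in some valid order, so Elspeth can sit as late as position 11 − 6 = 5.

5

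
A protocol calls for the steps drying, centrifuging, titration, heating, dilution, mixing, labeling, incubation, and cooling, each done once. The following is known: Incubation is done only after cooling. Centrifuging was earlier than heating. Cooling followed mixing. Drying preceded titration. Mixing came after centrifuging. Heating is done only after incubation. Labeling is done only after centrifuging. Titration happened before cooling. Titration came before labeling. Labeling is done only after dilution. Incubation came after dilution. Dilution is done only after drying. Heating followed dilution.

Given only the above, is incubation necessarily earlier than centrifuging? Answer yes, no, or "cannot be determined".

Tracing the constraints gives centrifuging → mixing → cooling → incubation, so centrifuging must come before incubation.
That means incubation cannot be before centrifuging.

no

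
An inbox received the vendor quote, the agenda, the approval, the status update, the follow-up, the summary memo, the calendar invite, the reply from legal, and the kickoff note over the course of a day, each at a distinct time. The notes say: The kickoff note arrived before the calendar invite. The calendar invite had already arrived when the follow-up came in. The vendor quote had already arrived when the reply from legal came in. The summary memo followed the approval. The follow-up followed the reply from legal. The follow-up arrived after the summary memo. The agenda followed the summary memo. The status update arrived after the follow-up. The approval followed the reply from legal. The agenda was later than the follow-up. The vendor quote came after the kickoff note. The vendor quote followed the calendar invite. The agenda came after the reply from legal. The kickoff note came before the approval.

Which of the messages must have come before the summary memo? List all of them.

Directly stated before the summary memo: the approval.
The calendar invite reaches the summary memo via the calendar invite → the vendor quote → the reply from legal → the approval → the summary memo.
The kickoff note reaches the summary memo via the kickoff note → the approval → the summary memo.
The reply from legal reaches the summary memo via the reply from legal → the approval → the summary memo.
Likewise the vendor quote reaches the summary memo by chaining the stated constraints.
No chain forces the follow-up (or any of the others) ahead of the summary memo.

the approval, the calendar invite, the kickoff note, the reply from legal, the vendor quote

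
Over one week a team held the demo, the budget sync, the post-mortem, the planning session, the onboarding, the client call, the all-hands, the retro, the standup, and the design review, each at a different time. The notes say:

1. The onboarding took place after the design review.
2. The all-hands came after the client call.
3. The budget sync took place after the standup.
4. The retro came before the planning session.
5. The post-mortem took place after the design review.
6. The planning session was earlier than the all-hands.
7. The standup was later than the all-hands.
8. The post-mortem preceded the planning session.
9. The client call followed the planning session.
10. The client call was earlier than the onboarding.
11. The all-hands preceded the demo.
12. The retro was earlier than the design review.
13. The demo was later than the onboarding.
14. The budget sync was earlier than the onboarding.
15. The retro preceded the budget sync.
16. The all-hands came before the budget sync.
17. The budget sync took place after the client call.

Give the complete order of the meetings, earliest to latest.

the retro, the design review, the post-mortem, the planning session, the client call, the all-hands, the standup, the budget sync, the onboarding, the demo

The constraints fix every adjacent pair, so only one ordering works:
the retro → the design review → the post-mortem → the planning session → the client call → the all-hands → the standup → the budget sync → the onboarding → the demo.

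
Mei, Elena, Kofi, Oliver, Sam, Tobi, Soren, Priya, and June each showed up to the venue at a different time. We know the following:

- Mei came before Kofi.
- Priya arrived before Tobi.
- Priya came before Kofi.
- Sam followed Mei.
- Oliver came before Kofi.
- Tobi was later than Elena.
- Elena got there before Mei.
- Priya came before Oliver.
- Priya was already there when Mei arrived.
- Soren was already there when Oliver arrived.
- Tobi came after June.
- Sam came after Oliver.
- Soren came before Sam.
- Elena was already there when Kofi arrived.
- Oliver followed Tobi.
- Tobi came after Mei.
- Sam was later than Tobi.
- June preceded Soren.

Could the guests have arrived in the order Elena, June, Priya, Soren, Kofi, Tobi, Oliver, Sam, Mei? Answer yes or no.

no

The constraints require Mei before Kofi, but in the proposed sequence Kofi appears ahead of Mei. That one violation is enough.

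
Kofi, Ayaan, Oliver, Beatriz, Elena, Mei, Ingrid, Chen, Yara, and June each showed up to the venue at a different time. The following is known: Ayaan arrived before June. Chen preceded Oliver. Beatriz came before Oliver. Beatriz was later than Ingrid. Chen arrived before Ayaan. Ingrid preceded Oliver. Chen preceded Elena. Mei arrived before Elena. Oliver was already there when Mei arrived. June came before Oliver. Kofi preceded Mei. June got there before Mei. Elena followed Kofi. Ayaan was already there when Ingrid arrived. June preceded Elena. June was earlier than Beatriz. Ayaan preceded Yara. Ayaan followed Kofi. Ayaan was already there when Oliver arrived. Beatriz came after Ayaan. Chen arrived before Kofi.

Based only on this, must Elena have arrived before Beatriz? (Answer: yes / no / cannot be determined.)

Tracing the constraints gives Beatriz → Oliver → Mei → Elena, so Beatriz must come before Elena.
That means Elena cannot be before Beatriz.

no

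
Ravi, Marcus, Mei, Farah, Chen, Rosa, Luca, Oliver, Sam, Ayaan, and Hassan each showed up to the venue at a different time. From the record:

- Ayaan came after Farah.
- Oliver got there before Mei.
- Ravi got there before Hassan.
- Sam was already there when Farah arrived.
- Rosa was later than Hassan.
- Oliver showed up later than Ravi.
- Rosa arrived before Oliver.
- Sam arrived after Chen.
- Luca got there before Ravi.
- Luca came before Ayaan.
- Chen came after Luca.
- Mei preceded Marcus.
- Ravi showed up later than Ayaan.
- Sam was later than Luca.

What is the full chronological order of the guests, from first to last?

The constraints fix every adjacent pair, so only one ordering works:
Luca → Chen → Sam → Farah → Ayaan → Ravi → Hassan → Rosa → Oliver → Mei → Marcus.

Luca, Chen, Sam, Farah, Ayaan, Ravi, Hassan, Rosa, Oliver, Mei, Marcus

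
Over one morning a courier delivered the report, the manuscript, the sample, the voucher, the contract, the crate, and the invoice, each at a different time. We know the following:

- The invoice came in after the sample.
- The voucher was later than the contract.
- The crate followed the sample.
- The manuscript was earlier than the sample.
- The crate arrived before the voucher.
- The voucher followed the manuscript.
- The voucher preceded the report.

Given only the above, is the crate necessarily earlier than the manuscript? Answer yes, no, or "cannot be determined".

no

Tracing the constraints gives the manuscript → the sample → the crate, so the manuscript must come before the crate.
That means the crate cannot be before the manuscript.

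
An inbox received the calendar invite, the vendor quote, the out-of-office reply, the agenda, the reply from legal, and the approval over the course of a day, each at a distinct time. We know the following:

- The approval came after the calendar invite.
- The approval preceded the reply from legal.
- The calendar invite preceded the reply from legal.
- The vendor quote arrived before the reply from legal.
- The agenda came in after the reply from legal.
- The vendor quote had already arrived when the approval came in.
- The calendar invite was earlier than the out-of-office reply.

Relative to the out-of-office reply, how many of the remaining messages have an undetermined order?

Forced before the out-of-office reply: the calendar invite.
That leaves the agenda, the approval, the reply from legal, and the vendor quote with no forced order relative to the out-of-office reply — 4.

4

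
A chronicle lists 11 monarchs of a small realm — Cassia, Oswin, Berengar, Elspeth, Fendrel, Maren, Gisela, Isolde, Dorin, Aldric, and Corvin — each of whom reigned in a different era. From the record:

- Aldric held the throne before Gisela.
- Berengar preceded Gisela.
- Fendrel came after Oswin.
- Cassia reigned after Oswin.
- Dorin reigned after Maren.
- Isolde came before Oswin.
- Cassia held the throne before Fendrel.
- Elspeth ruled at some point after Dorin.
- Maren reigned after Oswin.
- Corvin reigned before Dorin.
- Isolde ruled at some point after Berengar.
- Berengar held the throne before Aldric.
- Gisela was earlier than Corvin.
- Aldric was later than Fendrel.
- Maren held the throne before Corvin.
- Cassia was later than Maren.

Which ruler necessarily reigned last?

Elspeth

Every other ruler has a chain of constraints placing them before Elspeth, so Elspeth is last.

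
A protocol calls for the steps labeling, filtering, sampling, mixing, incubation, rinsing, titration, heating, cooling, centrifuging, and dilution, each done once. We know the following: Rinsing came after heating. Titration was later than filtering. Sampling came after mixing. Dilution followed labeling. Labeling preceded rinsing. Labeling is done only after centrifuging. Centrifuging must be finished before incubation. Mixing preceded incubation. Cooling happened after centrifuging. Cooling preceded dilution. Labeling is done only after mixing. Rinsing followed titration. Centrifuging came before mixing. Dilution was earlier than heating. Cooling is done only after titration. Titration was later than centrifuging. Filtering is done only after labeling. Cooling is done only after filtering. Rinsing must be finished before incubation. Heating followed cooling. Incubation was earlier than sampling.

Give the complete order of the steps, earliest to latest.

The constraints fix every adjacent pair, so only one ordering works:
centrifuging → mixing → labeling → filtering → titration → cooling → dilution → heating → rinsing → incubation → sampling.

centrifuging, mixing, labeling, filtering, titration, cooling, dilution, heating, rinsing, incubation, sampling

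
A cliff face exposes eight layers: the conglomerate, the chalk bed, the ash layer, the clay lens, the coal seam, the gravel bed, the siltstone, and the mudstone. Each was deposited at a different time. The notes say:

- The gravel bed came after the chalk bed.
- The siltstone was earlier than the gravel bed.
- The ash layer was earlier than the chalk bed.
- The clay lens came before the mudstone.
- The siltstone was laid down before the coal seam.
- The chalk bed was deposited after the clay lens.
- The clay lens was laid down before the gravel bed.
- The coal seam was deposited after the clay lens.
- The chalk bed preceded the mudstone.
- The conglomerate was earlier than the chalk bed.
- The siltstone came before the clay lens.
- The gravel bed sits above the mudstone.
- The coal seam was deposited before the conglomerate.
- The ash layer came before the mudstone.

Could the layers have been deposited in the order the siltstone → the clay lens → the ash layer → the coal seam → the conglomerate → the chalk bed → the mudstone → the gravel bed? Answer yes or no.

Check each stated constraint against the proposed order — e.g. the clay lens is ahead of the gravel bed; the siltstone is ahead of the gravel bed. Every pair is in the required order; nothing is violated.

yes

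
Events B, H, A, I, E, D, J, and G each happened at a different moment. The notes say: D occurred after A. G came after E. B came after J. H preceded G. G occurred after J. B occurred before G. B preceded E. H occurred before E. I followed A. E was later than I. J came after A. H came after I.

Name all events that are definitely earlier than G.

A, B, E, H, I, J

Directly stated before G: B, E, H, and J.
A reaches G via A → J → G.
I reaches G via I → H → G.
No chain forces D ahead of G.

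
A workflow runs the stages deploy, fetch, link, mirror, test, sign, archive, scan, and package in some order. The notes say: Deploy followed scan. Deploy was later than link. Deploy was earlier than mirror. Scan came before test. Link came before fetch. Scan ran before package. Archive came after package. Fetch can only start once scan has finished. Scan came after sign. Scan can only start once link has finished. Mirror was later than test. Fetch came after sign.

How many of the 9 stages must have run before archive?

4

Directly stated before archive: package.
Link reaches archive via link → scan → package → archive.
Scan reaches archive via scan → package → archive.
Sign reaches archive via sign → scan → package → archive.
No chain forces test (or any of the others) ahead of archive.
That's link, package, scan, and sign — 4 in all.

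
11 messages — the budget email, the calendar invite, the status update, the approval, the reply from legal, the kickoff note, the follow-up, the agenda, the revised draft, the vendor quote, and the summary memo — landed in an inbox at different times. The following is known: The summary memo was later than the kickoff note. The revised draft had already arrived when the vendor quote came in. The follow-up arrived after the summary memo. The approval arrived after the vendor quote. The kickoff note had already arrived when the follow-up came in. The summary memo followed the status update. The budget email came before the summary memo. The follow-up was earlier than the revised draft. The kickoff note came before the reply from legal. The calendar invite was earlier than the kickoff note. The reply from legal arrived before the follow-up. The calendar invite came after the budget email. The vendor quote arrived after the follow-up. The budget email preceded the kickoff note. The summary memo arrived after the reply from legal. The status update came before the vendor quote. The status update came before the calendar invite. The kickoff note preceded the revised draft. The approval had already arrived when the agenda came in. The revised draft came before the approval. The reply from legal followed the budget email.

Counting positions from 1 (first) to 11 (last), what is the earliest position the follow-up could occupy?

7

The budget email, the calendar invite, the kickoff note, the reply from legal, the status update, and the summary memo must all come before the follow-up — 6 forced predecessors.
Nothing else is forced ahead of the follow-up, so its earliest slot is position 6 + 1 = 7.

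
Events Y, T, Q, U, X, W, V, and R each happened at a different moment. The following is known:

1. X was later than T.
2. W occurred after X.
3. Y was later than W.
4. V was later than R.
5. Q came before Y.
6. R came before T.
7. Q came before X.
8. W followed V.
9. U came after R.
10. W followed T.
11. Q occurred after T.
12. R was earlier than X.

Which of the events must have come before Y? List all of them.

Directly stated before Y: Q and W.
R reaches Y via R → T → Q → Y.
T reaches Y via T → Q → Y.
V reaches Y via V → W → Y.
Likewise X reaches Y by chaining the stated constraints.

Q, R, T, V, W, X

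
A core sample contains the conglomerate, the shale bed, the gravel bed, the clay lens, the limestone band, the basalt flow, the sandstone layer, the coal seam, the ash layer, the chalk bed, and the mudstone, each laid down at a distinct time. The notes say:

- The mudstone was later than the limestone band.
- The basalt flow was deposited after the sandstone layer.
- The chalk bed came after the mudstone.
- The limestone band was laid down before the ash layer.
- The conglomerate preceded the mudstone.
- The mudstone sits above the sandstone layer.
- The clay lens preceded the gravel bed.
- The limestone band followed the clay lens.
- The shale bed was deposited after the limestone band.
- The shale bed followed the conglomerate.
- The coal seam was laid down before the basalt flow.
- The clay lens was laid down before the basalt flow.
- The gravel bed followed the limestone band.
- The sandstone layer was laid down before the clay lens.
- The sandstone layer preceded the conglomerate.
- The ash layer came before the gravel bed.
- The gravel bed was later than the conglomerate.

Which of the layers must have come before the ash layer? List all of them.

the clay lens, the limestone band, the sandstone layer

Directly stated before the ash layer: the limestone band.
The clay lens reaches the ash layer via the clay lens → the limestone band → the ash layer.
The sandstone layer reaches the ash layer via the sandstone layer → the clay lens → the limestone band → the ash layer.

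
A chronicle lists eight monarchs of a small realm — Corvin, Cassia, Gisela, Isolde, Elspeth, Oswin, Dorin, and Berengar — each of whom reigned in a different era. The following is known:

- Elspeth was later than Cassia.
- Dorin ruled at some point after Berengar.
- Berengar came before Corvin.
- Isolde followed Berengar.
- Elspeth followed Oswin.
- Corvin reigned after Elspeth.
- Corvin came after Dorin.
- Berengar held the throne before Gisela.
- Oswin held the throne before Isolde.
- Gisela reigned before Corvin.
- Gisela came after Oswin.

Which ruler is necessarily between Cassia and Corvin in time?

Elspeth

Tracing the constraints gives Cassia → Elspeth → Corvin, so Elspeth sits after Cassia and before Corvin.
No other ruler is forced both after Cassia and before Corvin.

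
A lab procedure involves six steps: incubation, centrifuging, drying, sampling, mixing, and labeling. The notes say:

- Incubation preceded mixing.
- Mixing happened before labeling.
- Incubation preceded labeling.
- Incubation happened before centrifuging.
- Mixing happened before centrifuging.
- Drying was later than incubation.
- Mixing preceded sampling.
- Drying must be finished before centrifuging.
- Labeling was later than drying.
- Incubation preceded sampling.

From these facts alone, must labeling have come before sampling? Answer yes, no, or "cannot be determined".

cannot be determined

No chain of stated constraints runs from labeling to sampling, and none runs from sampling to labeling either.
So the relative order of labeling and sampling is not fixed by the given facts.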